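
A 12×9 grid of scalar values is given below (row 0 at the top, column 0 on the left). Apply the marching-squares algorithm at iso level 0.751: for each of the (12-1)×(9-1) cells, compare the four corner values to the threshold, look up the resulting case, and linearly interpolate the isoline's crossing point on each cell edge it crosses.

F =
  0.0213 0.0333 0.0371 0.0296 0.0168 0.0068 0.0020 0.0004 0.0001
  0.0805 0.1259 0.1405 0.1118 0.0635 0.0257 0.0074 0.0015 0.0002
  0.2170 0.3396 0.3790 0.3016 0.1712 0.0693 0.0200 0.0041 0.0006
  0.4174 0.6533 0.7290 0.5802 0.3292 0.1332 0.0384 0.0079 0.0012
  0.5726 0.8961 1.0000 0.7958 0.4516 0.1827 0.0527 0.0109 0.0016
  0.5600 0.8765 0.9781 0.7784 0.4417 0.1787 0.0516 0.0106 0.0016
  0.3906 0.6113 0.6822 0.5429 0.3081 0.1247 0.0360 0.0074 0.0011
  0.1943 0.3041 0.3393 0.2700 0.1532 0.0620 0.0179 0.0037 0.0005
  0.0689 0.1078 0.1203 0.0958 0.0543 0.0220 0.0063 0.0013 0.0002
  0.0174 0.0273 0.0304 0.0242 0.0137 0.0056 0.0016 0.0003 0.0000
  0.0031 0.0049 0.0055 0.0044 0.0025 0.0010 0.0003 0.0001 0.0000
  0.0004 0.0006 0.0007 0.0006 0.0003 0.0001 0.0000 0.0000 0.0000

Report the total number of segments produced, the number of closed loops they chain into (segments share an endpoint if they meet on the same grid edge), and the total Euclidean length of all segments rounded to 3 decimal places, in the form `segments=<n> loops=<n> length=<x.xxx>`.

segments=10 loops=1 length=8.267

cell (3,0): code 0100 → (3.402,1.000)–(4.000,0.551)
cell (3,1): code 1100 → (3.081,2.000)–(3.402,1.000)
cell (3,2): code 1100 → (3.792,3.000)–(3.081,2.000)
cell (3,3): code 1000 → (4.000,3.130)–(3.792,3.000)
cell (4,0): code 0110 → (4.000,0.551)–(5.000,0.603)
cell (4,3): code 1001 → (5.000,3.081)–(4.000,3.130)
cell (5,0): code 0010 → (5.000,0.603)–(5.473,1.000)
cell (5,1): code 0011 → (5.473,1.000)–(5.767,2.000)
cell (5,2): code 0011 → (5.767,2.000)–(5.116,3.000)
cell (5,3): code 0001 → (5.116,3.000)–(5.000,3.081)
total: 10 segments, chained into 1 closed loop(s), length Σ = 8.267355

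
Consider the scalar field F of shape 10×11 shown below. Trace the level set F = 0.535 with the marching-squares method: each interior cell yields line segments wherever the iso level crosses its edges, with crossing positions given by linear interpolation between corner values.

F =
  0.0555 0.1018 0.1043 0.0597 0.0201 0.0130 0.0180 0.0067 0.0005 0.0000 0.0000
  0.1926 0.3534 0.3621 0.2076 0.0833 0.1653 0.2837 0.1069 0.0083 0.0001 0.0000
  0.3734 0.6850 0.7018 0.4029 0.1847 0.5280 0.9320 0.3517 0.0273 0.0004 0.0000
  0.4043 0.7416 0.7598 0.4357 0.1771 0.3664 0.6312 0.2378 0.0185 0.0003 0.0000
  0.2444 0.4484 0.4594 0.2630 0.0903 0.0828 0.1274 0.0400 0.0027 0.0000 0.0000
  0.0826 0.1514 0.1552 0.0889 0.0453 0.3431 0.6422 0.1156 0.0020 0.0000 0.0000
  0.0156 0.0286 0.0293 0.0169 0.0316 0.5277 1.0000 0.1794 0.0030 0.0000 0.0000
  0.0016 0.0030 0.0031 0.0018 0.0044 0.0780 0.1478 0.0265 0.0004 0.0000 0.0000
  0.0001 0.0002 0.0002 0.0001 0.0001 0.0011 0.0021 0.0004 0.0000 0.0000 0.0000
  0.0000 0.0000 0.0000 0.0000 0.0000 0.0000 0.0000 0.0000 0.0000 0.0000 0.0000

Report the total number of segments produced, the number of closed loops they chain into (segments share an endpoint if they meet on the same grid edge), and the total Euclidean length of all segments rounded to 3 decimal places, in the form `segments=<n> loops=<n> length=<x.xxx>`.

segments=20 loops=3 length=17.304

cell (1,0): code 0100 → (1.548,1.000)–(2.000,0.519)
cell (1,1): code 1100 → (1.509,2.000)–(1.548,1.000)
cell (1,2): code 1000 → (2.000,2.558)–(1.509,2.000)
cell (1,5): code 0100 → (1.388,6.000)–(2.000,5.017)
cell (1,6): code 1000 → (2.000,6.684)–(1.388,6.000)
cell (2,0): code 0110 → (2.000,0.519)–(3.000,0.387)
cell (2,2): code 1001 → (3.000,2.694)–(2.000,2.558)
cell (2,5): code 0110 → (2.000,5.017)–(3.000,5.637)
cell (2,6): code 1001 → (3.000,6.245)–(2.000,6.684)
cell (3,0): code 0010 → (3.000,0.387)–(3.705,1.000)
cell (3,1): code 0011 → (3.705,1.000)–(3.748,2.000)
cell (3,2): code 0001 → (3.748,2.000)–(3.000,2.694)
cell (3,5): code 0010 → (3.000,5.637)–(3.191,6.000)
cell (3,6): code 0001 → (3.191,6.000)–(3.000,6.245)
cell (4,5): code 0100 → (4.792,6.000)–(5.000,5.642)
cell (4,6): code 1000 → (5.000,6.204)–(4.792,6.000)
cell (5,5): code 0110 → (5.000,5.642)–(6.000,5.015)
cell (5,6): code 1001 → (6.000,6.567)–(5.000,6.204)
cell (6,5): code 0010 → (6.000,5.015)–(6.546,6.000)
cell (6,6): code 0001 → (6.546,6.000)–(6.000,6.567)
total: 20 segments, chained into 3 closed loop(s), length Σ = 17.304363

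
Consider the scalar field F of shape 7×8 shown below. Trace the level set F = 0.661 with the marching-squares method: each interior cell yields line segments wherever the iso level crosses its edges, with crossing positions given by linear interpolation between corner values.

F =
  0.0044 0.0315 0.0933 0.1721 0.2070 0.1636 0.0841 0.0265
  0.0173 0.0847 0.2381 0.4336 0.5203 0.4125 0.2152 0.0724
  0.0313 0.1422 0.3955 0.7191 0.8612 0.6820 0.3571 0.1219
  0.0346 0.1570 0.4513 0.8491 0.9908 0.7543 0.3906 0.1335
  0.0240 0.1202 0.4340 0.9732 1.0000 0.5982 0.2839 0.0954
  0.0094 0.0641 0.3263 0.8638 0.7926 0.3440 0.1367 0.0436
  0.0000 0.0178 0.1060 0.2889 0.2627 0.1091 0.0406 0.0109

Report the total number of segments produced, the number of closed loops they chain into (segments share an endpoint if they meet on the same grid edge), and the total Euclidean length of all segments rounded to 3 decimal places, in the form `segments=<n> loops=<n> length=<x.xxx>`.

cell (1,2): code 0100 → (1.796,3.000)–(2.000,2.820)
cell (1,3): code 1100 → (1.413,4.000)–(1.796,3.000)
cell (1,4): code 1100 → (1.922,5.000)–(1.413,4.000)
cell (1,5): code 1000 → (2.000,5.065)–(1.922,5.000)
cell (2,2): code 0110 → (2.000,2.820)–(3.000,2.527)
cell (2,5): code 1001 → (3.000,5.257)–(2.000,5.065)
cell (3,2): code 0110 → (3.000,2.527)–(4.000,2.421)
cell (3,4): code 1011 → (4.000,4.844)–(3.598,5.000)
cell (3,5): code 0001 → (3.598,5.000)–(3.000,5.257)
cell (4,2): code 0110 → (4.000,2.421)–(5.000,2.623)
cell (4,4): code 1001 → (5.000,4.293)–(4.000,4.844)
cell (5,2): code 0010 → (5.000,2.623)–(5.353,3.000)
cell (5,3): code 0011 → (5.353,3.000)–(5.248,4.000)
cell (5,4): code 0001 → (5.248,4.000)–(5.000,4.293)
total: 14 segments, chained into 1 closed loop(s), length Σ = 10.781889

segments=14 loops=1 length=10.782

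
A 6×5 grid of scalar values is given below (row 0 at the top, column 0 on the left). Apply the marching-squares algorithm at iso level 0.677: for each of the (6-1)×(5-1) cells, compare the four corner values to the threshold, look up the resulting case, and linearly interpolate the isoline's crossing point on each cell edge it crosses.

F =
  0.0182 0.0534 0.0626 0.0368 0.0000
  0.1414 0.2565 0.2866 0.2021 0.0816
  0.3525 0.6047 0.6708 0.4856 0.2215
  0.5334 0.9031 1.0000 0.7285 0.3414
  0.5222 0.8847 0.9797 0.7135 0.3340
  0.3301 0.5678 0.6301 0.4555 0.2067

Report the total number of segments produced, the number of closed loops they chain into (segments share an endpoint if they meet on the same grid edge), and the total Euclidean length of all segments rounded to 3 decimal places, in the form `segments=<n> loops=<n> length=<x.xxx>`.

cell (2,0): code 0100 → (2.242,1.000)–(3.000,0.388)
cell (2,1): code 1100 → (2.019,2.000)–(2.242,1.000)
cell (2,2): code 1100 → (2.788,3.000)–(2.019,2.000)
cell (2,3): code 1000 → (3.000,3.133)–(2.788,3.000)
cell (3,0): code 0110 → (3.000,0.388)–(4.000,0.427)
cell (3,3): code 1001 → (4.000,3.096)–(3.000,3.133)
cell (4,0): code 0010 → (4.000,0.427)–(4.655,1.000)
cell (4,1): code 0011 → (4.655,1.000)–(4.866,2.000)
cell (4,2): code 0011 → (4.866,2.000)–(4.141,3.000)
cell (4,3): code 0001 → (4.141,3.000)–(4.000,3.096)
total: 10 segments, chained into 1 closed loop(s), length Σ = 8.810016

segments=10 loops=1 length=8.810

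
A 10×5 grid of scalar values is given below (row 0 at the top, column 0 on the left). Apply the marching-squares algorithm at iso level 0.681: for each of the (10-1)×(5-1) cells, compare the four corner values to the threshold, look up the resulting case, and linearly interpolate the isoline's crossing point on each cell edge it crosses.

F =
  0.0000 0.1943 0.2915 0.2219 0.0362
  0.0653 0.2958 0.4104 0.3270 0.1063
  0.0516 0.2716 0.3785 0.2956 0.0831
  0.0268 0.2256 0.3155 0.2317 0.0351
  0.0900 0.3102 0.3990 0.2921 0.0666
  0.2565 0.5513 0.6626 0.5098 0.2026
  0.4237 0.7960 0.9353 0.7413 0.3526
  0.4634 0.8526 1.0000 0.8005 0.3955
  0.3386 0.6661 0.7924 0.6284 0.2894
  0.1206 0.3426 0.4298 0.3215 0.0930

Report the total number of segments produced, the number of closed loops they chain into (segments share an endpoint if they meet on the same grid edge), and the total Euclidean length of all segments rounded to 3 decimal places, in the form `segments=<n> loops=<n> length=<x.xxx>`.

segments=12 loops=1 length=9.230

cell (5,0): code 0100 → (5.530,1.000)–(6.000,0.691)
cell (5,1): code 1100 → (5.067,2.000)–(5.530,1.000)
cell (5,2): code 1100 → (5.740,3.000)–(5.067,2.000)
cell (5,3): code 1000 → (6.000,3.155)–(5.740,3.000)
cell (6,0): code 0110 → (6.000,0.691)–(7.000,0.559)
cell (6,3): code 1001 → (7.000,3.295)–(6.000,3.155)
cell (7,0): code 0010 → (7.000,0.559)–(7.920,1.000)
cell (7,1): code 0111 → (7.920,1.000)–(8.000,1.118)
cell (7,2): code 1011 → (8.000,2.679)–(7.694,3.000)
cell (7,3): code 0001 → (7.694,3.000)–(7.000,3.295)
cell (8,1): code 0010 → (8.000,1.118)–(8.307,2.000)
cell (8,2): code 0001 → (8.307,2.000)–(8.000,2.679)
total: 12 segments, chained into 1 closed loop(s), length Σ = 9.230405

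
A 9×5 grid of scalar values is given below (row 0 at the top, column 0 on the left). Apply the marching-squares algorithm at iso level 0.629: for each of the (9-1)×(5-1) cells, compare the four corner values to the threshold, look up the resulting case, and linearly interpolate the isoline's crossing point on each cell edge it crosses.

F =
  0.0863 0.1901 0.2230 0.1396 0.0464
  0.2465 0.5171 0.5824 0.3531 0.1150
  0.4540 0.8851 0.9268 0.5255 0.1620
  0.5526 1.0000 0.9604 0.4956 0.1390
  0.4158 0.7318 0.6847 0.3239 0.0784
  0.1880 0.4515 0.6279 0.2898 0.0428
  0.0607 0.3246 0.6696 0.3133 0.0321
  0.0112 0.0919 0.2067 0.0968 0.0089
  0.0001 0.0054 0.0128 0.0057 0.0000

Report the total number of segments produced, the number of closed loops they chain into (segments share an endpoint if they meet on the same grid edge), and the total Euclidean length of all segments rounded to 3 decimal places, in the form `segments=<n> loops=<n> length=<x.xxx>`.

segments=14 loops=2 length=12.269

cell (1,0): code 0100 → (1.304,1.000)–(2.000,0.406)
cell (1,1): code 1100 → (1.135,2.000)–(1.304,1.000)
cell (1,2): code 1000 → (2.000,2.742)–(1.135,2.000)
cell (2,0): code 0110 → (2.000,0.406)–(3.000,0.171)
cell (2,2): code 1001 → (3.000,2.713)–(2.000,2.742)
cell (3,0): code 0110 → (3.000,0.171)–(4.000,0.675)
cell (3,2): code 1001 → (4.000,2.154)–(3.000,2.713)
cell (4,0): code 0010 → (4.000,0.675)–(4.367,1.000)
cell (4,1): code 0011 → (4.367,1.000)–(4.981,2.000)
cell (4,2): code 0001 → (4.981,2.000)–(4.000,2.154)
cell (5,1): code 0100 → (5.026,2.000)–(6.000,1.882)
cell (5,2): code 1000 → (6.000,2.114)–(5.026,2.000)
cell (6,1): code 0010 → (6.000,1.882)–(6.088,2.000)
cell (6,2): code 0001 → (6.088,2.000)–(6.000,2.114)
total: 14 segments, chained into 2 closed loop(s), length Σ = 12.269437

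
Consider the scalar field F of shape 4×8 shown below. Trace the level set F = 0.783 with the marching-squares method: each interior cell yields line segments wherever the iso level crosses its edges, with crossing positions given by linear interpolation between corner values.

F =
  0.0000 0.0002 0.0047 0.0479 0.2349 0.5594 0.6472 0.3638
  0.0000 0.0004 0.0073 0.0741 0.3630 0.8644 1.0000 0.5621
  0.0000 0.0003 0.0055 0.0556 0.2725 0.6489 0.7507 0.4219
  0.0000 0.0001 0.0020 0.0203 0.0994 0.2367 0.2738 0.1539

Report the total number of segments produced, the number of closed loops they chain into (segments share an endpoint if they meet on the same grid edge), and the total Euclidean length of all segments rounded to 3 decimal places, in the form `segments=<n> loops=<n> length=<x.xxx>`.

cell (0,4): code 0100 → (0.733,5.000)–(1.000,4.838)
cell (0,5): code 1100 → (0.385,6.000)–(0.733,5.000)
cell (0,6): code 1000 → (1.000,6.496)–(0.385,6.000)
cell (1,4): code 0010 → (1.000,4.838)–(1.378,5.000)
cell (1,5): code 0011 → (1.378,5.000)–(1.870,6.000)
cell (1,6): code 0001 → (1.870,6.000)–(1.000,6.496)
total: 6 segments, chained into 1 closed loop(s), length Σ = 4.688679

segments=6 loops=1 length=4.689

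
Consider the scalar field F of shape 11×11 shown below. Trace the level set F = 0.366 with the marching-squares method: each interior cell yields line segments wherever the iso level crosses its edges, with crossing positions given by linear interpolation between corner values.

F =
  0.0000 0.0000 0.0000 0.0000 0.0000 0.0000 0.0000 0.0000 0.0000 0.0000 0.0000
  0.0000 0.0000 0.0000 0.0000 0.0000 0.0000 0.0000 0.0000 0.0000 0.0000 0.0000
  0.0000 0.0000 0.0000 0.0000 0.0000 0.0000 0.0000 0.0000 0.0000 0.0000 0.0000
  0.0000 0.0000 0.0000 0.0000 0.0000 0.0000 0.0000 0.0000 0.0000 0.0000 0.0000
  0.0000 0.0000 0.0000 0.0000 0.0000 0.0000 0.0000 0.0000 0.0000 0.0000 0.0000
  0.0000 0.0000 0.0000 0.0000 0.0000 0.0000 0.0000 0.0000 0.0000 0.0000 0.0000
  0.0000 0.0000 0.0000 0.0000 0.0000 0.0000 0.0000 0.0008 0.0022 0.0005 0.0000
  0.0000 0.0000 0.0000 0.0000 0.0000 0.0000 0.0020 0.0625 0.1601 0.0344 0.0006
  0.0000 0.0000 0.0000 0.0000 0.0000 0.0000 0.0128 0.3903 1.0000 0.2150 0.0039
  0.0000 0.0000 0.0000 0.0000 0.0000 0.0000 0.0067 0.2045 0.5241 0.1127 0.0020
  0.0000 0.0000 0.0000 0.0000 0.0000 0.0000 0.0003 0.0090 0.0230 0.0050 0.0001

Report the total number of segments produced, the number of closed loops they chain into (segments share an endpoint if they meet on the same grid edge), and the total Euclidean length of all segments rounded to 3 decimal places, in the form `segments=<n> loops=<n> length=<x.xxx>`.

segments=8 loops=1 length=5.734

cell (7,6): code 0100 → (7.926,7.000)–(8.000,6.936)
cell (7,7): code 1100 → (7.245,8.000)–(7.926,7.000)
cell (7,8): code 1000 → (8.000,8.808)–(7.245,8.000)
cell (8,6): code 0010 → (8.000,6.936)–(8.131,7.000)
cell (8,7): code 0111 → (8.131,7.000)–(9.000,7.505)
cell (8,8): code 1001 → (9.000,8.384)–(8.000,8.808)
cell (9,7): code 0010 → (9.000,7.505)–(9.316,8.000)
cell (9,8): code 0001 → (9.316,8.000)–(9.000,8.384)
total: 8 segments, chained into 1 closed loop(s), length Σ = 5.734428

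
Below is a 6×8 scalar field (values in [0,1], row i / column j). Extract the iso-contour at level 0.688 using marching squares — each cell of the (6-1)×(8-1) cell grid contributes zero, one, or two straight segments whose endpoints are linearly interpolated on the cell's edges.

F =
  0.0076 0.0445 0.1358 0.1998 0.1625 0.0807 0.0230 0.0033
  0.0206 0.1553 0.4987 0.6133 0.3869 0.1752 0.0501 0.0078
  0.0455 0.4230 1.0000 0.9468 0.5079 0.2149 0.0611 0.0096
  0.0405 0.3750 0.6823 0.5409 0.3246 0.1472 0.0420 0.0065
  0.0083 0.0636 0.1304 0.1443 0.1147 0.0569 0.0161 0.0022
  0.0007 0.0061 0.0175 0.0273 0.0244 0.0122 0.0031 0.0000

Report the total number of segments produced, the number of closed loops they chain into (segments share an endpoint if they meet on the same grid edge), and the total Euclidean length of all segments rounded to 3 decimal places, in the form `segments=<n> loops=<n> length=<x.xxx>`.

cell (1,1): code 0100 → (1.378,2.000)–(2.000,1.459)
cell (1,2): code 1100 → (1.224,3.000)–(1.378,2.000)
cell (1,3): code 1000 → (2.000,3.590)–(1.224,3.000)
cell (2,1): code 0010 → (2.000,1.459)–(2.982,2.000)
cell (2,2): code 0011 → (2.982,2.000)–(2.638,3.000)
cell (2,3): code 0001 → (2.638,3.000)–(2.000,3.590)
total: 6 segments, chained into 1 closed loop(s), length Σ = 5.858028

segments=6 loops=1 length=5.858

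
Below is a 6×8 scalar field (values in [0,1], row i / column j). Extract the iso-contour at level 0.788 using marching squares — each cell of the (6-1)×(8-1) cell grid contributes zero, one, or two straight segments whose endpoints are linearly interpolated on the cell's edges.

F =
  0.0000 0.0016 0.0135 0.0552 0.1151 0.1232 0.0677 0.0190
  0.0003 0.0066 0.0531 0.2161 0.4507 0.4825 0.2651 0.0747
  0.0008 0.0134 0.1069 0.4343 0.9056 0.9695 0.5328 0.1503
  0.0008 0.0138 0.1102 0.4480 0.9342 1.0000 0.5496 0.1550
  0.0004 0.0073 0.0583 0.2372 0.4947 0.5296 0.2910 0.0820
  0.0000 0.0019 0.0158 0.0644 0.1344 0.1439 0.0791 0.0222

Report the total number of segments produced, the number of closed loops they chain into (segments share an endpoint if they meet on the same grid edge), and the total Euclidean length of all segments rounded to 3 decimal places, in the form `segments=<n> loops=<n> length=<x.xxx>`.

cell (1,3): code 0100 → (1.741,4.000)–(2.000,3.750)
cell (1,4): code 1100 → (1.627,5.000)–(1.741,4.000)
cell (1,5): code 1000 → (2.000,5.416)–(1.627,5.000)
cell (2,3): code 0110 → (2.000,3.750)–(3.000,3.699)
cell (2,5): code 1001 → (3.000,5.471)–(2.000,5.416)
cell (3,3): code 0010 → (3.000,3.699)–(3.333,4.000)
cell (3,4): code 0011 → (3.333,4.000)–(3.451,5.000)
cell (3,5): code 0001 → (3.451,5.000)–(3.000,5.471)
total: 8 segments, chained into 1 closed loop(s), length Σ = 6.033879

segments=8 loops=1 length=6.034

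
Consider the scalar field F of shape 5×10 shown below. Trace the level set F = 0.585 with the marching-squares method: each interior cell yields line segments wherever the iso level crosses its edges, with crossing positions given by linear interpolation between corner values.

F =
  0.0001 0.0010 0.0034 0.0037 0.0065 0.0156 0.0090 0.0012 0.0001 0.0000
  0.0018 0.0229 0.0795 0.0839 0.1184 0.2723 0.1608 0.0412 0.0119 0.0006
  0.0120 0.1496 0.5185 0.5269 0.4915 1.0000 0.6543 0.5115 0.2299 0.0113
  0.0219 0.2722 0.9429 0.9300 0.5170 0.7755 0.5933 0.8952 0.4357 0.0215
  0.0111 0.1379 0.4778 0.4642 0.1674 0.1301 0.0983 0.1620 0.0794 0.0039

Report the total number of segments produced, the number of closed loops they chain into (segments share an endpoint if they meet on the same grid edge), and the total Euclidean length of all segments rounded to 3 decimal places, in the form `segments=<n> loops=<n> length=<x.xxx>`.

segments=16 loops=2 length=15.150

cell (1,4): code 0100 → (1.430,5.000)–(2.000,4.184)
cell (1,5): code 1100 → (1.860,6.000)–(1.430,5.000)
cell (1,6): code 1000 → (2.000,6.485)–(1.860,6.000)
cell (2,1): code 0100 → (2.157,2.000)–(3.000,1.466)
cell (2,2): code 1100 → (2.144,3.000)–(2.157,2.000)
cell (2,3): code 1000 → (3.000,3.835)–(2.144,3.000)
cell (2,4): code 0110 → (2.000,4.184)–(3.000,4.263)
cell (2,6): code 1101 → (2.192,7.000)–(2.000,6.485)
cell (2,7): code 1000 → (3.000,7.675)–(2.192,7.000)
cell (3,1): code 0010 → (3.000,1.466)–(3.770,2.000)
cell (3,2): code 0011 → (3.770,2.000)–(3.741,3.000)
cell (3,3): code 0001 → (3.741,3.000)–(3.000,3.835)
cell (3,4): code 0010 → (3.000,4.263)–(3.295,5.000)
cell (3,5): code 0011 → (3.295,5.000)–(3.017,6.000)
cell (3,6): code 0011 → (3.017,6.000)–(3.423,7.000)
cell (3,7): code 0001 → (3.423,7.000)–(3.000,7.675)
total: 16 segments, chained into 2 closed loop(s), length Σ = 15.150123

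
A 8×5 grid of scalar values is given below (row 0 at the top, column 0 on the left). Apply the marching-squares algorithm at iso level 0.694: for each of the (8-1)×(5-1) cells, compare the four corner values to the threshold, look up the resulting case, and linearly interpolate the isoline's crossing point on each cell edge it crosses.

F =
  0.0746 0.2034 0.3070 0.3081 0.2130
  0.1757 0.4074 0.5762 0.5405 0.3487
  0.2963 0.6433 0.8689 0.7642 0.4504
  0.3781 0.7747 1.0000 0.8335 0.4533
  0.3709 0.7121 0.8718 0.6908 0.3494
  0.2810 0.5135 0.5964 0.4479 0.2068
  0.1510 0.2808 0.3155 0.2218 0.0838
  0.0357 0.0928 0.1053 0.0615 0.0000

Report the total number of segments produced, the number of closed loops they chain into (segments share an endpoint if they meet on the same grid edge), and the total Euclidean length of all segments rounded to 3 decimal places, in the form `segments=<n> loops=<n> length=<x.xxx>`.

segments=12 loops=1 length=9.016

cell (1,1): code 0100 → (1.402,2.000)–(2.000,1.225)
cell (1,2): code 1100 → (1.686,3.000)–(1.402,2.000)
cell (1,3): code 1000 → (2.000,3.224)–(1.686,3.000)
cell (2,0): code 0100 → (2.386,1.000)–(3.000,0.797)
cell (2,1): code 1110 → (2.000,1.225)–(2.386,1.000)
cell (2,3): code 1001 → (3.000,3.367)–(2.000,3.224)
cell (3,0): code 0110 → (3.000,0.797)–(4.000,0.947)
cell (3,2): code 1011 → (4.000,2.982)–(3.978,3.000)
cell (3,3): code 0001 → (3.978,3.000)–(3.000,3.367)
cell (4,0): code 0010 → (4.000,0.947)–(4.091,1.000)
cell (4,1): code 0011 → (4.091,1.000)–(4.646,2.000)
cell (4,2): code 0001 → (4.646,2.000)–(4.000,2.982)
total: 12 segments, chained into 1 closed loop(s), length Σ = 9.015729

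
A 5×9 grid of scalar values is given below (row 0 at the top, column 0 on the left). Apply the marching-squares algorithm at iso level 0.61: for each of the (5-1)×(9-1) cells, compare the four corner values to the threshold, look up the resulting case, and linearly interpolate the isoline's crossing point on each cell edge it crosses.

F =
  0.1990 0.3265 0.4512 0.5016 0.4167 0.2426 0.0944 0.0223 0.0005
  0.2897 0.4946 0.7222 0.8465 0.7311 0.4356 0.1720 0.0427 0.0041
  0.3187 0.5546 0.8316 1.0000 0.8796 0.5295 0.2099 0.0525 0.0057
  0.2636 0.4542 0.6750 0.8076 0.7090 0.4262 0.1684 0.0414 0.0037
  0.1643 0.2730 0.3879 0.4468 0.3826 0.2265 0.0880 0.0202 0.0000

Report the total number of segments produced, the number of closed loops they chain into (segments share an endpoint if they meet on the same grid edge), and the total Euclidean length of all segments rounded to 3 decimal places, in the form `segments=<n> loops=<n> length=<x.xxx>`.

segments=12 loops=1 length=10.515

cell (0,1): code 0100 → (0.586,2.000)–(1.000,1.507)
cell (0,2): code 1100 → (0.314,3.000)–(0.586,2.000)
cell (0,3): code 1100 → (0.615,4.000)–(0.314,3.000)
cell (0,4): code 1000 → (1.000,4.410)–(0.615,4.000)
cell (1,1): code 0110 → (1.000,1.507)–(2.000,1.200)
cell (1,4): code 1001 → (2.000,4.770)–(1.000,4.410)
cell (2,1): code 0110 → (2.000,1.200)–(3.000,1.706)
cell (2,4): code 1001 → (3.000,4.350)–(2.000,4.770)
cell (3,1): code 0010 → (3.000,1.706)–(3.226,2.000)
cell (3,2): code 0011 → (3.226,2.000)–(3.548,3.000)
cell (3,3): code 0011 → (3.548,3.000)–(3.303,4.000)
cell (3,4): code 0001 → (3.303,4.000)–(3.000,4.350)
total: 12 segments, chained into 1 closed loop(s), length Σ = 10.515100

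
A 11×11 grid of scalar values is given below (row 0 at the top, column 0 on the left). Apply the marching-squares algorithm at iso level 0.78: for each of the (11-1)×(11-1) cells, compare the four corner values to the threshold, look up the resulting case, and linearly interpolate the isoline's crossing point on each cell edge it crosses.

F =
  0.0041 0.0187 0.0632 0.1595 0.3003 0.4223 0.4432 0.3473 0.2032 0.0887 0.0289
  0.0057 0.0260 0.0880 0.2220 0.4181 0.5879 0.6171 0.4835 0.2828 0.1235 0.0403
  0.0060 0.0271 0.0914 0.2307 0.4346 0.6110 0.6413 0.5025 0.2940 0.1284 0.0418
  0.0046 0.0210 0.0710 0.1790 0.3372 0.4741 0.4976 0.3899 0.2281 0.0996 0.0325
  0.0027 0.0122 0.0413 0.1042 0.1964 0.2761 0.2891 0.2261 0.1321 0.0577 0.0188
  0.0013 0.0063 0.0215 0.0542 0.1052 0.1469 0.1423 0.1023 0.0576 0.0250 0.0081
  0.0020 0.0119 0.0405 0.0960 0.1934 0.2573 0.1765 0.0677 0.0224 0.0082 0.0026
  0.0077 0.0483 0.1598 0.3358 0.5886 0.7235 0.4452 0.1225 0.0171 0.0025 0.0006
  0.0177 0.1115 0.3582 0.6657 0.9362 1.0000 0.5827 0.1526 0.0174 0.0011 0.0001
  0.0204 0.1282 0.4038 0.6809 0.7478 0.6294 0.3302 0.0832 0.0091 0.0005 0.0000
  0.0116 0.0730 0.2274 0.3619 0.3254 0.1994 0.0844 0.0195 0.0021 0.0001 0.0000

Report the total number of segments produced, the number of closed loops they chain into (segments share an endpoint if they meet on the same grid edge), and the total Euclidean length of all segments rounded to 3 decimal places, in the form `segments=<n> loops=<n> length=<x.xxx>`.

cell (7,3): code 0100 → (7.551,4.000)–(8.000,3.423)
cell (7,4): code 1100 → (7.204,5.000)–(7.551,4.000)
cell (7,5): code 1000 → (8.000,5.527)–(7.204,5.000)
cell (8,3): code 0010 → (8.000,3.423)–(8.829,4.000)
cell (8,4): code 0011 → (8.829,4.000)–(8.594,5.000)
cell (8,5): code 0001 → (8.594,5.000)–(8.000,5.527)
total: 6 segments, chained into 1 closed loop(s), length Σ = 5.576074

segments=6 loops=1 length=5.576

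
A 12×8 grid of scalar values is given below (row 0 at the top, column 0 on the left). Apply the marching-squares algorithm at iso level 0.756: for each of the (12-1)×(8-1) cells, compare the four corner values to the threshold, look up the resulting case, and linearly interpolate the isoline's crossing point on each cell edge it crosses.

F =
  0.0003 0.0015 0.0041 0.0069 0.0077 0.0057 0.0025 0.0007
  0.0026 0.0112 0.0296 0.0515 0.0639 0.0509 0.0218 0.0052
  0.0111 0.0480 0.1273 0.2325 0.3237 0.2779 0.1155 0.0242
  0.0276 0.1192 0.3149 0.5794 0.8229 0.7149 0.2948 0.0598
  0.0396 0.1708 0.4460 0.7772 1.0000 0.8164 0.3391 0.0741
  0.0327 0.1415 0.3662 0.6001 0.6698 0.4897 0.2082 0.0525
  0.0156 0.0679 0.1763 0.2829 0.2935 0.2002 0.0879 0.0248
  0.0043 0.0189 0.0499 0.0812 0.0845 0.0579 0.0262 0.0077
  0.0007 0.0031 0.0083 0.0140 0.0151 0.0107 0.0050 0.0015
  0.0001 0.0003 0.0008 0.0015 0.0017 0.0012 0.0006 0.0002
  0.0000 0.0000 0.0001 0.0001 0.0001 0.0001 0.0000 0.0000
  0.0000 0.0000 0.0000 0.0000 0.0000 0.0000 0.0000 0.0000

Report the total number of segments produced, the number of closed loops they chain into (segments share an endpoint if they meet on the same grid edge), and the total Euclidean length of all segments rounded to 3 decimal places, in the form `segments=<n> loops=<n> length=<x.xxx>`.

cell (2,3): code 0100 → (2.866,4.000)–(3.000,3.725)
cell (2,4): code 1000 → (3.000,4.619)–(2.866,4.000)
cell (3,2): code 0100 → (3.893,3.000)–(4.000,2.936)
cell (3,3): code 1110 → (3.000,3.725)–(3.893,3.000)
cell (3,4): code 1101 → (3.405,5.000)–(3.000,4.619)
cell (3,5): code 1000 → (4.000,5.127)–(3.405,5.000)
cell (4,2): code 0010 → (4.000,2.936)–(4.120,3.000)
cell (4,3): code 0011 → (4.120,3.000)–(4.739,4.000)
cell (4,4): code 0011 → (4.739,4.000)–(4.185,5.000)
cell (4,5): code 0001 → (4.185,5.000)–(4.000,5.127)
total: 10 segments, chained into 1 closed loop(s), length Σ = 6.057866

segments=10 loops=1 length=6.058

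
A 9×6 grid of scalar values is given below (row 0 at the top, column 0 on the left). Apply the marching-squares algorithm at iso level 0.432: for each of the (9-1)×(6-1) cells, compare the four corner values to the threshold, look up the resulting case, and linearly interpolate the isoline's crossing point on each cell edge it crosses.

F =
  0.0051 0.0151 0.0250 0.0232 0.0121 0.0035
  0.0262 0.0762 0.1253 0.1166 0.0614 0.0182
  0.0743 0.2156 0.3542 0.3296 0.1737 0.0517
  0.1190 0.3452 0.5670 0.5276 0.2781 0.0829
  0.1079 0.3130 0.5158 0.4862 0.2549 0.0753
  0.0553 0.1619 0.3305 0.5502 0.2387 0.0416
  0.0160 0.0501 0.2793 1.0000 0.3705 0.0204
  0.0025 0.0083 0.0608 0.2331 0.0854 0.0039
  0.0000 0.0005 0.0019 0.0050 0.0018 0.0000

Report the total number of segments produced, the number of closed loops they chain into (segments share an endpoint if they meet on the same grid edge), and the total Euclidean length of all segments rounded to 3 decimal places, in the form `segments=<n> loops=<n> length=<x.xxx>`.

segments=12 loops=1 length=11.285

cell (2,1): code 0100 → (2.366,2.000)–(3.000,1.391)
cell (2,2): code 1100 → (2.517,3.000)–(2.366,2.000)
cell (2,3): code 1000 → (3.000,3.383)–(2.517,3.000)
cell (3,1): code 0110 → (3.000,1.391)–(4.000,1.587)
cell (3,3): code 1001 → (4.000,3.234)–(3.000,3.383)
cell (4,1): code 0010 → (4.000,1.587)–(4.452,2.000)
cell (4,2): code 0111 → (4.452,2.000)–(5.000,2.462)
cell (4,3): code 1001 → (5.000,3.379)–(4.000,3.234)
cell (5,2): code 0110 → (5.000,2.462)–(6.000,2.212)
cell (5,3): code 1001 → (6.000,3.902)–(5.000,3.379)
cell (6,2): code 0010 → (6.000,2.212)–(6.741,3.000)
cell (6,3): code 0001 → (6.741,3.000)–(6.000,3.902)
total: 12 segments, chained into 1 closed loop(s), length Σ = 11.284666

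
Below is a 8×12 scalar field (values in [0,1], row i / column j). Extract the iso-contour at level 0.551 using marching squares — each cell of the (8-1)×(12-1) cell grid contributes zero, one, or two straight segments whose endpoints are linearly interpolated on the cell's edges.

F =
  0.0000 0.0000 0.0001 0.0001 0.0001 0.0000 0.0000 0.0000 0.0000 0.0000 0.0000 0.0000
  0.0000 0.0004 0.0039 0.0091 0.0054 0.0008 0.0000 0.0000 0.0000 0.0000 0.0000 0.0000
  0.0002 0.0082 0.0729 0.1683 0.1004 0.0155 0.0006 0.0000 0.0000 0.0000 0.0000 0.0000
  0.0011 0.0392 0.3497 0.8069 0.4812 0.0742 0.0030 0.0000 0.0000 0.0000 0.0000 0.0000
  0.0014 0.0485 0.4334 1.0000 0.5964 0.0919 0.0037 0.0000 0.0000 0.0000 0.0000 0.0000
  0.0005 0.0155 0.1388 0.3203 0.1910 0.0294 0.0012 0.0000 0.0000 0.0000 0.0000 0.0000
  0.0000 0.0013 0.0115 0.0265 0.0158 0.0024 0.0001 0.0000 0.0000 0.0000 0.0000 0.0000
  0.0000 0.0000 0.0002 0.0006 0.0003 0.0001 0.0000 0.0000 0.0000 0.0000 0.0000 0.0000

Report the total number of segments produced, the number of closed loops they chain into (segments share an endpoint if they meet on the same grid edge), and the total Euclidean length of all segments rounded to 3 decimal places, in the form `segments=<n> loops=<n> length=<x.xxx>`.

cell (2,2): code 0100 → (2.599,3.000)–(3.000,2.440)
cell (2,3): code 1000 → (3.000,3.786)–(2.599,3.000)
cell (3,2): code 0110 → (3.000,2.440)–(4.000,2.208)
cell (3,3): code 1101 → (3.606,4.000)–(3.000,3.786)
cell (3,4): code 1000 → (4.000,4.090)–(3.606,4.000)
cell (4,2): code 0010 → (4.000,2.208)–(4.661,3.000)
cell (4,3): code 0011 → (4.661,3.000)–(4.112,4.000)
cell (4,4): code 0001 → (4.112,4.000)–(4.000,4.090)
total: 8 segments, chained into 1 closed loop(s), length Σ = 5.959935

segments=8 loops=1 length=5.960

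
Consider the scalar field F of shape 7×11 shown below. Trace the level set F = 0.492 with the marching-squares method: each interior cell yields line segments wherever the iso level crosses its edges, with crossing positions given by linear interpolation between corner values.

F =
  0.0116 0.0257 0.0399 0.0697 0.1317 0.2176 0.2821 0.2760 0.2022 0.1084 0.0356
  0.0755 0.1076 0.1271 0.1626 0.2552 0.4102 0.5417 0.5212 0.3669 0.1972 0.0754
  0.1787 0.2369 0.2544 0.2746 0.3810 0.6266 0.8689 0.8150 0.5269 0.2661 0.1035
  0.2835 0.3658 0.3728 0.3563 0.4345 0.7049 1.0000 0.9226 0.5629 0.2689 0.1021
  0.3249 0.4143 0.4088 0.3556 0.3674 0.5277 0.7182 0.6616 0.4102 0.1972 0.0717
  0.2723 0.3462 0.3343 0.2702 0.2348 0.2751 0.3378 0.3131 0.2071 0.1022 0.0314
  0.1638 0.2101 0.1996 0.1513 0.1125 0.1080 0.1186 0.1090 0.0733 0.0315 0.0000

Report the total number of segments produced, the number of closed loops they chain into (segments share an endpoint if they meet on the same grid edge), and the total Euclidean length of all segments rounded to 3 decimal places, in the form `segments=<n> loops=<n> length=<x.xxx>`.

segments=16 loops=1 length=12.121

cell (0,5): code 0100 → (0.809,6.000)–(1.000,5.622)
cell (0,6): code 1100 → (0.881,7.000)–(0.809,6.000)
cell (0,7): code 1000 → (1.000,7.189)–(0.881,7.000)
cell (1,4): code 0100 → (1.378,5.000)–(2.000,4.452)
cell (1,5): code 1110 → (1.000,5.622)–(1.378,5.000)
cell (1,7): code 1101 → (1.782,8.000)–(1.000,7.189)
cell (1,8): code 1000 → (2.000,8.134)–(1.782,8.000)
cell (2,4): code 0110 → (2.000,4.452)–(3.000,4.213)
cell (2,8): code 1001 → (3.000,8.241)–(2.000,8.134)
cell (3,4): code 0110 → (3.000,4.213)–(4.000,4.777)
cell (3,7): code 1011 → (4.000,7.675)–(3.464,8.000)
cell (3,8): code 0001 → (3.464,8.000)–(3.000,8.241)
cell (4,4): code 0010 → (4.000,4.777)–(4.141,5.000)
cell (4,5): code 0011 → (4.141,5.000)–(4.595,6.000)
cell (4,6): code 0011 → (4.595,6.000)–(4.487,7.000)
cell (4,7): code 0001 → (4.487,7.000)–(4.000,7.675)
total: 16 segments, chained into 1 closed loop(s), length Σ = 12.120731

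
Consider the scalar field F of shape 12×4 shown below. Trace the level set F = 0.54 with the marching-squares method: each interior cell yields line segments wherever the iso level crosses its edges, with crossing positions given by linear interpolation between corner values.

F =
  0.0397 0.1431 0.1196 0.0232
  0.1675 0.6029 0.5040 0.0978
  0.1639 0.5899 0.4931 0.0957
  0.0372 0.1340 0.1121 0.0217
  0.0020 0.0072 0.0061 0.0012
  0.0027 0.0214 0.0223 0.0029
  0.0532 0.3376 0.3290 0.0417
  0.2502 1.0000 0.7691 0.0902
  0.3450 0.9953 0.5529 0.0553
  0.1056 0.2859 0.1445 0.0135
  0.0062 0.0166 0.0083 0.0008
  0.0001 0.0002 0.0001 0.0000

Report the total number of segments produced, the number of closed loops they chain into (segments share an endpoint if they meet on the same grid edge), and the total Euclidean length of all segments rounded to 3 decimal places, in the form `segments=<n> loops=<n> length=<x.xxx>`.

segments=14 loops=2 length=10.320

cell (0,0): code 0100 → (0.863,1.000)–(1.000,0.856)
cell (0,1): code 1000 → (1.000,1.636)–(0.863,1.000)
cell (1,0): code 0110 → (1.000,0.856)–(2.000,0.883)
cell (1,1): code 1001 → (2.000,1.515)–(1.000,1.636)
cell (2,0): code 0010 → (2.000,0.883)–(2.109,1.000)
cell (2,1): code 0001 → (2.109,1.000)–(2.000,1.515)
cell (6,0): code 0100 → (6.306,1.000)–(7.000,0.387)
cell (6,1): code 1100 → (6.479,2.000)–(6.306,1.000)
cell (6,2): code 1000 → (7.000,2.337)–(6.479,2.000)
cell (7,0): code 0110 → (7.000,0.387)–(8.000,0.300)
cell (7,2): code 1001 → (8.000,2.026)–(7.000,2.337)
cell (8,0): code 0010 → (8.000,0.300)–(8.642,1.000)
cell (8,1): code 0011 → (8.642,1.000)–(8.032,2.000)
cell (8,2): code 0001 → (8.032,2.000)–(8.000,2.026)
total: 14 segments, chained into 2 closed loop(s), length Σ = 10.319704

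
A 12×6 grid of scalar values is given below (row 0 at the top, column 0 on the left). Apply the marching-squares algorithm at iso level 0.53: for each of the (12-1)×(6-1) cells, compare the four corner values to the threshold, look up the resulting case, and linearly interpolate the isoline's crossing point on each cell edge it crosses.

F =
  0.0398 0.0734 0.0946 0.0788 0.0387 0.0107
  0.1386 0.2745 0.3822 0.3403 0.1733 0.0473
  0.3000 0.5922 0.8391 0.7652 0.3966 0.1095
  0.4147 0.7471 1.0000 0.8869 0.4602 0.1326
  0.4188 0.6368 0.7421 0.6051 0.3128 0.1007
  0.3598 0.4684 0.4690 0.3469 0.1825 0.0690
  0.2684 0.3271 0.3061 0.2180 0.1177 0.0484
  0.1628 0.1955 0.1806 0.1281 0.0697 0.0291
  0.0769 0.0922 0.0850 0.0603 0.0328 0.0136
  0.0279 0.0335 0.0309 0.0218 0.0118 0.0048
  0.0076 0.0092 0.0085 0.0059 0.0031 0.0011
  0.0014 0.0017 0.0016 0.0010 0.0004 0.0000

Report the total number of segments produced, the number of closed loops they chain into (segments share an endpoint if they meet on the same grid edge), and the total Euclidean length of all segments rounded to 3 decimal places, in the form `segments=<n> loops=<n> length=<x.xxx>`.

cell (1,0): code 0100 → (1.804,1.000)–(2.000,0.787)
cell (1,1): code 1100 → (1.323,2.000)–(1.804,1.000)
cell (1,2): code 1100 → (1.446,3.000)–(1.323,2.000)
cell (1,3): code 1000 → (2.000,3.638)–(1.446,3.000)
cell (2,0): code 0110 → (2.000,0.787)–(3.000,0.347)
cell (2,3): code 1001 → (3.000,3.836)–(2.000,3.638)
cell (3,0): code 0110 → (3.000,0.347)–(4.000,0.510)
cell (3,3): code 1001 → (4.000,3.257)–(3.000,3.836)
cell (4,0): code 0010 → (4.000,0.510)–(4.634,1.000)
cell (4,1): code 0011 → (4.634,1.000)–(4.777,2.000)
cell (4,2): code 0011 → (4.777,2.000)–(4.291,3.000)
cell (4,3): code 0001 → (4.291,3.000)–(4.000,3.257)
total: 12 segments, chained into 1 closed loop(s), length Σ = 10.843449

segments=12 loops=1 length=10.843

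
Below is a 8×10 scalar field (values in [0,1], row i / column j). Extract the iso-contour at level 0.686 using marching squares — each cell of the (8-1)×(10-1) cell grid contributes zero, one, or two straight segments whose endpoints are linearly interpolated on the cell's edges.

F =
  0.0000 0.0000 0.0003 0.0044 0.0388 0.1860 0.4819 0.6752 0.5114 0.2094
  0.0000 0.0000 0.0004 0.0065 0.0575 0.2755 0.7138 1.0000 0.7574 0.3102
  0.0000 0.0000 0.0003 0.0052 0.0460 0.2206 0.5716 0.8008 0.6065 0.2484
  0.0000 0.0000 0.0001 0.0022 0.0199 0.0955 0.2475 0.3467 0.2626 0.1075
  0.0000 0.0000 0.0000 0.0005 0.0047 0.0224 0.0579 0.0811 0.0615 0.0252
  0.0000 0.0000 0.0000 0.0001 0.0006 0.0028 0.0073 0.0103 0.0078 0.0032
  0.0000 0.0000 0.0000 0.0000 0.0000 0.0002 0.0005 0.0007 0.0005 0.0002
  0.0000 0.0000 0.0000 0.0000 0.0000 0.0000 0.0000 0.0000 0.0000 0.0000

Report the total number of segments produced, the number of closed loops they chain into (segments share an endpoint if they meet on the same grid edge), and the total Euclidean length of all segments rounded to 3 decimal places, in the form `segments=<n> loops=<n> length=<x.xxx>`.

cell (0,5): code 0100 → (0.880,6.000)–(1.000,5.937)
cell (0,6): code 1100 → (0.033,7.000)–(0.880,6.000)
cell (0,7): code 1100 → (0.710,8.000)–(0.033,7.000)
cell (0,8): code 1000 → (1.000,8.160)–(0.710,8.000)
cell (1,5): code 0010 → (1.000,5.937)–(1.195,6.000)
cell (1,6): code 0111 → (1.195,6.000)–(2.000,6.499)
cell (1,7): code 1011 → (2.000,7.591)–(1.473,8.000)
cell (1,8): code 0001 → (1.473,8.000)–(1.000,8.160)
cell (2,6): code 0010 → (2.000,6.499)–(2.253,7.000)
cell (2,7): code 0001 → (2.253,7.000)–(2.000,7.591)
total: 10 segments, chained into 1 closed loop(s), length Σ = 6.507067

segments=10 loops=1 length=6.507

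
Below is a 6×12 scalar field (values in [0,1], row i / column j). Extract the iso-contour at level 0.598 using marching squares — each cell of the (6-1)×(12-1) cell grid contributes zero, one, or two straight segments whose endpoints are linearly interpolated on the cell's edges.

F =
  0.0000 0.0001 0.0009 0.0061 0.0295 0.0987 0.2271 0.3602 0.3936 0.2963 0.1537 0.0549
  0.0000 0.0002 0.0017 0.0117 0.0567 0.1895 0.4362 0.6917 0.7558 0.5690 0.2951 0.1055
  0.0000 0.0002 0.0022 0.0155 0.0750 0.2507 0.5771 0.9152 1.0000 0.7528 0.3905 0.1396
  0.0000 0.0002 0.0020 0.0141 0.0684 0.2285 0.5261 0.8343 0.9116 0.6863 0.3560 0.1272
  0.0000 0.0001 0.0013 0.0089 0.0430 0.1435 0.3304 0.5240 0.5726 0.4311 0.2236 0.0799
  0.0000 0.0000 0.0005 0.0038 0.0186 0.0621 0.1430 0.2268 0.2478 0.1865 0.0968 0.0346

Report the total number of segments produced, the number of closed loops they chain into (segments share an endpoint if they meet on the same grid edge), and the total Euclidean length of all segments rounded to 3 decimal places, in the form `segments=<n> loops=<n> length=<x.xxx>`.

cell (0,6): code 0100 → (0.717,7.000)–(1.000,6.633)
cell (0,7): code 1100 → (0.564,8.000)–(0.717,7.000)
cell (0,8): code 1000 → (1.000,8.845)–(0.564,8.000)
cell (1,6): code 0110 → (1.000,6.633)–(2.000,6.062)
cell (1,8): code 1101 → (1.158,9.000)–(1.000,8.845)
cell (1,9): code 1000 → (2.000,9.427)–(1.158,9.000)
cell (2,6): code 0110 → (2.000,6.062)–(3.000,6.233)
cell (2,9): code 1001 → (3.000,9.267)–(2.000,9.427)
cell (3,6): code 0010 → (3.000,6.233)–(3.762,7.000)
cell (3,7): code 0011 → (3.762,7.000)–(3.925,8.000)
cell (3,8): code 0011 → (3.925,8.000)–(3.346,9.000)
cell (3,9): code 0001 → (3.346,9.000)–(3.000,9.267)
total: 12 segments, chained into 1 closed loop(s), length Σ = 10.456683

segments=12 loops=1 length=10.457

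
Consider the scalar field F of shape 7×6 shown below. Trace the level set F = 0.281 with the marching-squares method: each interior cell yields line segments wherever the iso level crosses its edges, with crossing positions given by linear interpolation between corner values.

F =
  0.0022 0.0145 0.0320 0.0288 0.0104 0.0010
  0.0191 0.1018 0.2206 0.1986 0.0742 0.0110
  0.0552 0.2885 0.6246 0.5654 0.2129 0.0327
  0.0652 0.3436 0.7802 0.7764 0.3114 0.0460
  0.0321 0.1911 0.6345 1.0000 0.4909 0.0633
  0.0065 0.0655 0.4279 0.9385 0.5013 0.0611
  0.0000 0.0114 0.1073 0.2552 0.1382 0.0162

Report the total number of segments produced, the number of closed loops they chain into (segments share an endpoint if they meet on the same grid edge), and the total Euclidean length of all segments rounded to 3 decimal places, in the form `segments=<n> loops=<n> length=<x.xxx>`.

segments=16 loops=1 length=13.339

cell (1,0): code 0100 → (1.960,1.000)–(2.000,0.968)
cell (1,1): code 1100 → (1.150,2.000)–(1.960,1.000)
cell (1,2): code 1100 → (1.225,3.000)–(1.150,2.000)
cell (1,3): code 1000 → (2.000,3.807)–(1.225,3.000)
cell (2,0): code 0110 → (2.000,0.968)–(3.000,0.775)
cell (2,3): code 1101 → (2.691,4.000)–(2.000,3.807)
cell (2,4): code 1000 → (3.000,4.115)–(2.691,4.000)
cell (3,0): code 0010 → (3.000,0.775)–(3.410,1.000)
cell (3,1): code 0111 → (3.410,1.000)–(4.000,1.203)
cell (3,4): code 1001 → (4.000,4.491)–(3.000,4.115)
cell (4,1): code 0110 → (4.000,1.203)–(5.000,1.595)
cell (4,4): code 1001 → (5.000,4.500)–(4.000,4.491)
cell (5,1): code 0010 → (5.000,1.595)–(5.458,2.000)
cell (5,2): code 0011 → (5.458,2.000)–(5.962,3.000)
cell (5,3): code 0011 → (5.962,3.000)–(5.607,4.000)
cell (5,4): code 0001 → (5.607,4.000)–(5.000,4.500)
total: 16 segments, chained into 1 closed loop(s), length Σ = 13.339232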